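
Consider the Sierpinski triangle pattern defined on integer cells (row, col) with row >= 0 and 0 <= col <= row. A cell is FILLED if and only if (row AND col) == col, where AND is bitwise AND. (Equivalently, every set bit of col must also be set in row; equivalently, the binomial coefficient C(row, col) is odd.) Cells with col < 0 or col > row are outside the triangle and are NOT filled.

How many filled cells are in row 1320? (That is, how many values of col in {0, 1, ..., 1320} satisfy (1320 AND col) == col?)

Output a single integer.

1320 in binary = 10100101000
popcount(1320) = number of 1-bits in 10100101000 = 4
A col c satisfies (1320 AND c) == c iff every set bit of c is also set in 1320; each of the 4 set bits of 1320 can independently be on or off in c.
count = 2^4 = 16

Answer: 16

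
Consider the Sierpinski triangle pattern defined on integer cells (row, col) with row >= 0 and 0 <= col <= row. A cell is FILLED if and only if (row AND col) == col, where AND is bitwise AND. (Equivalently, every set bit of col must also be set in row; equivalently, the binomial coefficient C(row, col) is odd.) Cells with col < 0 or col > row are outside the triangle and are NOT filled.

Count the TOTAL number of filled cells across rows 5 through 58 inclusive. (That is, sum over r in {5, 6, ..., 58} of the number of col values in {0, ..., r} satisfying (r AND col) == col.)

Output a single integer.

r5=101 pc2: +4 =4
r6=110 pc2: +4 =8
r7=111 pc3: +8 =16
r8=1000 pc1: +2 =18
r9=1001 pc2: +4 =22
r10=1010 pc2: +4 =26
r11=1011 pc3: +8 =34
r12=1100 pc2: +4 =38
r13=1101 pc3: +8 =46
r14=1110 pc3: +8 =54
r15=1111 pc4: +16 =70
r16=10000 pc1: +2 =72
r17=10001 pc2: +4 =76
r18=10010 pc2: +4 =80
r19=10011 pc3: +8 =88
r20=10100 pc2: +4 =92
r21=10101 pc3: +8 =100
r22=10110 pc3: +8 =108
r23=10111 pc4: +16 =124
r24=11000 pc2: +4 =128
r25=11001 pc3: +8 =136
r26=11010 pc3: +8 =144
r27=11011 pc4: +16 =160
r28=11100 pc3: +8 =168
r29=11101 pc4: +16 =184
r30=11110 pc4: +16 =200
r31=11111 pc5: +32 =232
r32=100000 pc1: +2 =234
r33=100001 pc2: +4 =238
r34=100010 pc2: +4 =242
r35=100011 pc3: +8 =250
r36=100100 pc2: +4 =254
r37=100101 pc3: +8 =262
r38=100110 pc3: +8 =270
r39=100111 pc4: +16 =286
r40=101000 pc2: +4 =290
r41=101001 pc3: +8 =298
r42=101010 pc3: +8 =306
r43=101011 pc4: +16 =322
r44=101100 pc3: +8 =330
r45=101101 pc4: +16 =346
r46=101110 pc4: +16 =362
r47=101111 pc5: +32 =394
r48=110000 pc2: +4 =398
r49=110001 pc3: +8 =406
r50=110010 pc3: +8 =414
r51=110011 pc4: +16 =430
r52=110100 pc3: +8 =438
r53=110101 pc4: +16 =454
r54=110110 pc4: +16 =470
r55=110111 pc5: +32 =502
r56=111000 pc3: +8 =510
r57=111001 pc4: +16 =526
r58=111010 pc4: +16 =542

Answer: 542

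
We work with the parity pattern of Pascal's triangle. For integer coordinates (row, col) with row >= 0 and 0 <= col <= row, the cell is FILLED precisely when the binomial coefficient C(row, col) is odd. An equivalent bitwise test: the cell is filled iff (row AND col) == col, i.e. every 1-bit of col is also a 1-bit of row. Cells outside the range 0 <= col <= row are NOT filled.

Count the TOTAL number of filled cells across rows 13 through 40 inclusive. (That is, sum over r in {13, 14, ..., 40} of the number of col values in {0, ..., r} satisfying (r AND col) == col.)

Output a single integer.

Answer: 252

Derivation:
r13=1101 pc3: +8 =8
r14=1110 pc3: +8 =16
r15=1111 pc4: +16 =32
r16=10000 pc1: +2 =34
r17=10001 pc2: +4 =38
r18=10010 pc2: +4 =42
r19=10011 pc3: +8 =50
r20=10100 pc2: +4 =54
r21=10101 pc3: +8 =62
r22=10110 pc3: +8 =70
r23=10111 pc4: +16 =86
r24=11000 pc2: +4 =90
r25=11001 pc3: +8 =98
r26=11010 pc3: +8 =106
r27=11011 pc4: +16 =122
r28=11100 pc3: +8 =130
r29=11101 pc4: +16 =146
r30=11110 pc4: +16 =162
r31=11111 pc5: +32 =194
r32=100000 pc1: +2 =196
r33=100001 pc2: +4 =200
r34=100010 pc2: +4 =204
r35=100011 pc3: +8 =212
r36=100100 pc2: +4 =216
r37=100101 pc3: +8 =224
r38=100110 pc3: +8 =232
r39=100111 pc4: +16 =248
r40=101000 pc2: +4 =252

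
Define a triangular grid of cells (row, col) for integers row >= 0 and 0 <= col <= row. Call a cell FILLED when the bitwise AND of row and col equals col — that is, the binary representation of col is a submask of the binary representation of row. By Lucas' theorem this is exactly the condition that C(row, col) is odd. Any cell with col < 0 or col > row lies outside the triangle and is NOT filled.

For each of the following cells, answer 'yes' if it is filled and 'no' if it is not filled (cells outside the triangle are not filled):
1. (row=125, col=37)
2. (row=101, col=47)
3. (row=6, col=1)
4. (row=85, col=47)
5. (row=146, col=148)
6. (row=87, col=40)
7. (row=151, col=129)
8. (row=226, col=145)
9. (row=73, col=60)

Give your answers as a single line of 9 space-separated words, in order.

(125,37): row=0b1111101, col=0b100101, row AND col = 0b100101 = 37; 37 == 37 -> filled
(101,47): row=0b1100101, col=0b101111, row AND col = 0b100101 = 37; 37 != 47 -> empty
(6,1): row=0b110, col=0b1, row AND col = 0b0 = 0; 0 != 1 -> empty
(85,47): row=0b1010101, col=0b101111, row AND col = 0b101 = 5; 5 != 47 -> empty
(146,148): col outside [0, 146] -> not filled
(87,40): row=0b1010111, col=0b101000, row AND col = 0b0 = 0; 0 != 40 -> empty
(151,129): row=0b10010111, col=0b10000001, row AND col = 0b10000001 = 129; 129 == 129 -> filled
(226,145): row=0b11100010, col=0b10010001, row AND col = 0b10000000 = 128; 128 != 145 -> empty
(73,60): row=0b1001001, col=0b111100, row AND col = 0b1000 = 8; 8 != 60 -> empty

Answer: yes no no no no no yes no no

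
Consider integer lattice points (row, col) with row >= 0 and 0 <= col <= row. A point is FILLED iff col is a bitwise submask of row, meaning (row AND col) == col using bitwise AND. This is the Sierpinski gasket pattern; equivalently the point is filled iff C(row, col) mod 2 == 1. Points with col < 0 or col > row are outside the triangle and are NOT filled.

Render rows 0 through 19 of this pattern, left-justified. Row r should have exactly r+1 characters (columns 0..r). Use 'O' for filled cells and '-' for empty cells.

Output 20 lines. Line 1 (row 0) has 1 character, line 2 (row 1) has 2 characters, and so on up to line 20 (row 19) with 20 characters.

Answer: O
OO
O-O
OOOO
O---O
OO--OO
O-O-O-O
OOOOOOOO
O-------O
OO------OO
O-O-----O-O
OOOO----OOOO
O---O---O---O
OO--OO--OO--OO
O-O-O-O-O-O-O-O
OOOOOOOOOOOOOOOO
O---------------O
OO--------------OO
O-O-------------O-O
OOOO------------OOOO

Derivation:
r0=0: O
r1=1: OO
r2=10: O-O
r3=11: OOOO
r4=100: O---O
r5=101: OO--OO
r6=110: O-O-O-O
r7=111: OOOOOOOO
r8=1000: O-------O
r9=1001: OO------OO
r10=1010: O-O-----O-O
r11=1011: OOOO----OOOO
r12=1100: O---O---O---O
r13=1101: OO--OO--OO--OO
r14=1110: O-O-O-O-O-O-O-O
r15=1111: OOOOOOOOOOOOOOOO
r16=10000: O---------------O
r17=10001: OO--------------OO
r18=10010: O-O-------------O-O
r19=10011: OOOO------------OOOO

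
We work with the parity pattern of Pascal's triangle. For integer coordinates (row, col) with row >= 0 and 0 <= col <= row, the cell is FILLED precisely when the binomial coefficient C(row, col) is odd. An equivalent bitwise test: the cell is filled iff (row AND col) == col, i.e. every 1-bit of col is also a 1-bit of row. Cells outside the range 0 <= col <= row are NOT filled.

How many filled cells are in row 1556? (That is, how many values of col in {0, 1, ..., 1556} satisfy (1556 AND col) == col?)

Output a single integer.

1556 in binary = 11000010100
popcount(1556) = number of 1-bits in 11000010100 = 4
A col c satisfies (1556 AND c) == c iff every set bit of c is also set in 1556; each of the 4 set bits of 1556 can independently be on or off in c.
count = 2^4 = 16

Answer: 16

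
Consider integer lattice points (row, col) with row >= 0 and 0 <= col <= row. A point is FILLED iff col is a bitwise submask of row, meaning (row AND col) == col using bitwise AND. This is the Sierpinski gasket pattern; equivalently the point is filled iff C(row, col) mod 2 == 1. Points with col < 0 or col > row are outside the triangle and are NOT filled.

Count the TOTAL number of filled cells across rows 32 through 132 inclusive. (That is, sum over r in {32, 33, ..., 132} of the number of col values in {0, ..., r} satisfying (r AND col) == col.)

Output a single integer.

Answer: 1966

Derivation:
r32=100000 pc1: +2 =2
r33=100001 pc2: +4 =6
r34=100010 pc2: +4 =10
r35=100011 pc3: +8 =18
r36=100100 pc2: +4 =22
r37=100101 pc3: +8 =30
r38=100110 pc3: +8 =38
r39=100111 pc4: +16 =54
r40=101000 pc2: +4 =58
r41=101001 pc3: +8 =66
r42=101010 pc3: +8 =74
r43=101011 pc4: +16 =90
r44=101100 pc3: +8 =98
r45=101101 pc4: +16 =114
r46=101110 pc4: +16 =130
r47=101111 pc5: +32 =162
r48=110000 pc2: +4 =166
r49=110001 pc3: +8 =174
r50=110010 pc3: +8 =182
r51=110011 pc4: +16 =198
r52=110100 pc3: +8 =206
r53=110101 pc4: +16 =222
r54=110110 pc4: +16 =238
r55=110111 pc5: +32 =270
r56=111000 pc3: +8 =278
r57=111001 pc4: +16 =294
r58=111010 pc4: +16 =310
r59=111011 pc5: +32 =342
r60=111100 pc4: +16 =358
r61=111101 pc5: +32 =390
r62=111110 pc5: +32 =422
r63=111111 pc6: +64 =486
r64=1000000 pc1: +2 =488
r65=1000001 pc2: +4 =492
r66=1000010 pc2: +4 =496
r67=1000011 pc3: +8 =504
r68=1000100 pc2: +4 =508
r69=1000101 pc3: +8 =516
r70=1000110 pc3: +8 =524
r71=1000111 pc4: +16 =540
r72=1001000 pc2: +4 =544
r73=1001001 pc3: +8 =552
r74=1001010 pc3: +8 =560
r75=1001011 pc4: +16 =576
r76=1001100 pc3: +8 =584
r77=1001101 pc4: +16 =600
r78=1001110 pc4: +16 =616
r79=1001111 pc5: +32 =648
r80=1010000 pc2: +4 =652
r81=1010001 pc3: +8 =660
r82=1010010 pc3: +8 =668
r83=1010011 pc4: +16 =684
r84=1010100 pc3: +8 =692
r85=1010101 pc4: +16 =708
r86=1010110 pc4: +16 =724
r87=1010111 pc5: +32 =756
r88=1011000 pc3: +8 =764
r89=1011001 pc4: +16 =780
r90=1011010 pc4: +16 =796
r91=1011011 pc5: +32 =828
r92=1011100 pc4: +16 =844
r93=1011101 pc5: +32 =876
r94=1011110 pc5: +32 =908
r95=1011111 pc6: +64 =972
r96=1100000 pc2: +4 =976
r97=1100001 pc3: +8 =984
r98=1100010 pc3: +8 =992
r99=1100011 pc4: +16 =1008
r100=1100100 pc3: +8 =1016
r101=1100101 pc4: +16 =1032
r102=1100110 pc4: +16 =1048
r103=1100111 pc5: +32 =1080
r104=1101000 pc3: +8 =1088
r105=1101001 pc4: +16 =1104
r106=1101010 pc4: +16 =1120
r107=1101011 pc5: +32 =1152
r108=1101100 pc4: +16 =1168
r109=1101101 pc5: +32 =1200
r110=1101110 pc5: +32 =1232
r111=1101111 pc6: +64 =1296
r112=1110000 pc3: +8 =1304
r113=1110001 pc4: +16 =1320
r114=1110010 pc4: +16 =1336
r115=1110011 pc5: +32 =1368
r116=1110100 pc4: +16 =1384
r117=1110101 pc5: +32 =1416
r118=1110110 pc5: +32 =1448
r119=1110111 pc6: +64 =1512
r120=1111000 pc4: +16 =1528
r121=1111001 pc5: +32 =1560
r122=1111010 pc5: +32 =1592
r123=1111011 pc6: +64 =1656
r124=1111100 pc5: +32 =1688
r125=1111101 pc6: +64 =1752
r126=1111110 pc6: +64 =1816
r127=1111111 pc7: +128 =1944
r128=10000000 pc1: +2 =1946
r129=10000001 pc2: +4 =1950
r130=10000010 pc2: +4 =1954
r131=10000011 pc3: +8 =1962
r132=10000100 pc2: +4 =1966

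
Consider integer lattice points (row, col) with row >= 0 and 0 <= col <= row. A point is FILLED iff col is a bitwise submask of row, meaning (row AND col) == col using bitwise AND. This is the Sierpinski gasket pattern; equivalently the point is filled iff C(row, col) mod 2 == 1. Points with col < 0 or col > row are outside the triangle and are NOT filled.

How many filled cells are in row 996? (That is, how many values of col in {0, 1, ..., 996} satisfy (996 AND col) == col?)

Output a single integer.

Answer: 64

Derivation:
996 in binary = 1111100100
popcount(996) = number of 1-bits in 1111100100 = 6
A col c satisfies (996 AND c) == c iff every set bit of c is also set in 996; each of the 6 set bits of 996 can independently be on or off in c.
count = 2^6 = 64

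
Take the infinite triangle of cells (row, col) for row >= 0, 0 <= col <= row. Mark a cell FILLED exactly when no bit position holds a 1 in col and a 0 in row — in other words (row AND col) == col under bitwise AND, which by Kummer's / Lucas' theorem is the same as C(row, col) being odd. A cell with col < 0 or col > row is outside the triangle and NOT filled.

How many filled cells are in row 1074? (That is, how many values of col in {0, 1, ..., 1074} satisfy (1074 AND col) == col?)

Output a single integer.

Answer: 16

Derivation:
1074 in binary = 10000110010
popcount(1074) = number of 1-bits in 10000110010 = 4
A col c satisfies (1074 AND c) == c iff every set bit of c is also set in 1074; each of the 4 set bits of 1074 can independently be on or off in c.
count = 2^4 = 16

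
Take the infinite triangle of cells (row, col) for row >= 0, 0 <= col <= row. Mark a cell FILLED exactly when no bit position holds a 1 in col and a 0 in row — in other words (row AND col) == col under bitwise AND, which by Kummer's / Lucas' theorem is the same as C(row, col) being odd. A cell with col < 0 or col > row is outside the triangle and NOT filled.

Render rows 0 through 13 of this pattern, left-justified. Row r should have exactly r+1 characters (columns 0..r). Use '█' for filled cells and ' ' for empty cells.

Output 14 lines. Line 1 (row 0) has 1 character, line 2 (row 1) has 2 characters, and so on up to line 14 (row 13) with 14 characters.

Answer: █
██
█ █
████
█   █
██  ██
█ █ █ █
████████
█       █
██      ██
█ █     █ █
████    ████
█   █   █   █
██  ██  ██  ██

Derivation:
r0=0: █
r1=1: ██
r2=10: █ █
r3=11: ████
r4=100: █   █
r5=101: ██  ██
r6=110: █ █ █ █
r7=111: ████████
r8=1000: █       █
r9=1001: ██      ██
r10=1010: █ █     █ █
r11=1011: ████    ████
r12=1100: █   █   █   █
r13=1101: ██  ██  ██  ██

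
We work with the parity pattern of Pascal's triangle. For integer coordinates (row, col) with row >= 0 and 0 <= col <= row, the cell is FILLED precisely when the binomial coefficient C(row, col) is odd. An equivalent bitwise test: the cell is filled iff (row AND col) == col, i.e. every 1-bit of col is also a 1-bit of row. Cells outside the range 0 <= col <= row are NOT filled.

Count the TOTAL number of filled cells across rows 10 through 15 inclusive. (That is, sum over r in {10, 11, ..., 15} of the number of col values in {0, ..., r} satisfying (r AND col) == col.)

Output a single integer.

Answer: 48

Derivation:
r10=1010 pc2: +4 =4
r11=1011 pc3: +8 =12
r12=1100 pc2: +4 =16
r13=1101 pc3: +8 =24
r14=1110 pc3: +8 =32
r15=1111 pc4: +16 =48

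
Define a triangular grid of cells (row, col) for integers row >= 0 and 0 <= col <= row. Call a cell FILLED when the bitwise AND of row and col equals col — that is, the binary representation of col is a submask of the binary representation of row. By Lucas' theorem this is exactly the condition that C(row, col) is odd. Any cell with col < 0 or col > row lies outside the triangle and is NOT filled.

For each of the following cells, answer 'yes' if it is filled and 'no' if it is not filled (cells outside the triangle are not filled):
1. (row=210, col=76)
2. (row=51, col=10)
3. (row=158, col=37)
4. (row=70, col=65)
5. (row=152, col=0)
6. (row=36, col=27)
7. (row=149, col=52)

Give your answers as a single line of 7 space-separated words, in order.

(210,76): row=0b11010010, col=0b1001100, row AND col = 0b1000000 = 64; 64 != 76 -> empty
(51,10): row=0b110011, col=0b1010, row AND col = 0b10 = 2; 2 != 10 -> empty
(158,37): row=0b10011110, col=0b100101, row AND col = 0b100 = 4; 4 != 37 -> empty
(70,65): row=0b1000110, col=0b1000001, row AND col = 0b1000000 = 64; 64 != 65 -> empty
(152,0): row=0b10011000, col=0b0, row AND col = 0b0 = 0; 0 == 0 -> filled
(36,27): row=0b100100, col=0b11011, row AND col = 0b0 = 0; 0 != 27 -> empty
(149,52): row=0b10010101, col=0b110100, row AND col = 0b10100 = 20; 20 != 52 -> empty

Answer: no no no no yes no no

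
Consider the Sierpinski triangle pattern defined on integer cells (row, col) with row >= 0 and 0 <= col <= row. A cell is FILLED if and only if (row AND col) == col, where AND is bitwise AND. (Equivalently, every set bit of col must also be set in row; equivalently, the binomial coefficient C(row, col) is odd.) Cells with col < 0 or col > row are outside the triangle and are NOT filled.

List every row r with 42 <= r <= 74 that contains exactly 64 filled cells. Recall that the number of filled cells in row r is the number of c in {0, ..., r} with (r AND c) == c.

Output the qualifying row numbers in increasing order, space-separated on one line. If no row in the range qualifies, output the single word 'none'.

Row r has 2^popcount(r) filled cells, so we need popcount(r) = log2(64) = 6.
Scan r = 42..74 and keep those with exactly 6 one-bits:
r=42=101010 popcount=3 -> skip
r=43=101011 popcount=4 -> skip
r=44=101100 popcount=3 -> skip
r=45=101101 popcount=4 -> skip
r=46=101110 popcount=4 -> skip
r=47=101111 popcount=5 -> skip
r=48=110000 popcount=2 -> skip
r=49=110001 popcount=3 -> skip
r=50=110010 popcount=3 -> skip
r=51=110011 popcount=4 -> skip
r=52=110100 popcount=3 -> skip
r=53=110101 popcount=4 -> skip
r=54=110110 popcount=4 -> skip
r=55=110111 popcount=5 -> skip
r=56=111000 popcount=3 -> skip
r=57=111001 popcount=4 -> skip
r=58=111010 popcount=4 -> skip
r=59=111011 popcount=5 -> skip
r=60=111100 popcount=4 -> skip
r=61=111101 popcount=5 -> skip
r=62=111110 popcount=5 -> skip
r=63=111111 popcount=6 -> KEEP
r=64=1000000 popcount=1 -> skip
r=65=1000001 popcount=2 -> skip
r=66=1000010 popcount=2 -> skip
r=67=1000011 popcount=3 -> skip
r=68=1000100 popcount=2 -> skip
r=69=1000101 popcount=3 -> skip
r=70=1000110 popcount=3 -> skip
r=71=1000111 popcount=4 -> skip
r=72=1001000 popcount=2 -> skip
r=73=1001001 popcount=3 -> skip
r=74=1001010 popcount=3 -> skip
Kept rows: 63

Answer: 63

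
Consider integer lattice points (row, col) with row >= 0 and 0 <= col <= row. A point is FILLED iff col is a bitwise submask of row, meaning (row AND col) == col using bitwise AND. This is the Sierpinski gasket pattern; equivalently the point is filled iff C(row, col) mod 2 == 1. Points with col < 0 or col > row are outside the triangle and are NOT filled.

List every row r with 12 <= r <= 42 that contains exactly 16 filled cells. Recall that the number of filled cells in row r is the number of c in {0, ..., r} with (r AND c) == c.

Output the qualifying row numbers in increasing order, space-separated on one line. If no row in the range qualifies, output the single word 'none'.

Row r has 2^popcount(r) filled cells, so we need popcount(r) = log2(16) = 4.
Scan r = 12..42 and keep those with exactly 4 one-bits:
r=12=1100 popcount=2 -> skip
r=13=1101 popcount=3 -> skip
r=14=1110 popcount=3 -> skip
r=15=1111 popcount=4 -> KEEP
r=16=10000 popcount=1 -> skip
r=17=10001 popcount=2 -> skip
r=18=10010 popcount=2 -> skip
r=19=10011 popcount=3 -> skip
r=20=10100 popcount=2 -> skip
r=21=10101 popcount=3 -> skip
r=22=10110 popcount=3 -> skip
r=23=10111 popcount=4 -> KEEP
r=24=11000 popcount=2 -> skip
r=25=11001 popcount=3 -> skip
r=26=11010 popcount=3 -> skip
r=27=11011 popcount=4 -> KEEP
r=28=11100 popcount=3 -> skip
r=29=11101 popcount=4 -> KEEP
r=30=11110 popcount=4 -> KEEP
r=31=11111 popcount=5 -> skip
r=32=100000 popcount=1 -> skip
r=33=100001 popcount=2 -> skip
r=34=100010 popcount=2 -> skip
r=35=100011 popcount=3 -> skip
r=36=100100 popcount=2 -> skip
r=37=100101 popcount=3 -> skip
r=38=100110 popcount=3 -> skip
r=39=100111 popcount=4 -> KEEP
r=40=101000 popcount=2 -> skip
r=41=101001 popcount=3 -> skip
r=42=101010 popcount=3 -> skip
Kept rows: 15 23 27 29 30 39

Answer: 15 23 27 29 30 39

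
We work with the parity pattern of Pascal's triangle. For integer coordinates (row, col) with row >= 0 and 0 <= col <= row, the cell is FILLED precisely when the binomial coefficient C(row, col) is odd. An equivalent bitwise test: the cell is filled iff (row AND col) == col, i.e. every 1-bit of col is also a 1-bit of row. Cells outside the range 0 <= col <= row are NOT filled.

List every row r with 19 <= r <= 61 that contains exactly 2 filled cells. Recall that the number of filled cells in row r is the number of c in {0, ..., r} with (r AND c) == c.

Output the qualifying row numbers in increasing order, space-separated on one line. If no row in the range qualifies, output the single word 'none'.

Answer: 32

Derivation:
Row r has 2^popcount(r) filled cells, so we need popcount(r) = log2(2) = 1.
Scan r = 19..61 and keep those with exactly 1 one-bits:
r=19=10011 popcount=3 -> skip
r=20=10100 popcount=2 -> skip
r=21=10101 popcount=3 -> skip
r=22=10110 popcount=3 -> skip
r=23=10111 popcount=4 -> skip
r=24=11000 popcount=2 -> skip
r=25=11001 popcount=3 -> skip
r=26=11010 popcount=3 -> skip
r=27=11011 popcount=4 -> skip
r=28=11100 popcount=3 -> skip
r=29=11101 popcount=4 -> skip
r=30=11110 popcount=4 -> skip
r=31=11111 popcount=5 -> skip
r=32=100000 popcount=1 -> KEEP
r=33=100001 popcount=2 -> skip
r=34=100010 popcount=2 -> skip
r=35=100011 popcount=3 -> skip
r=36=100100 popcount=2 -> skip
r=37=100101 popcount=3 -> skip
r=38=100110 popcount=3 -> skip
r=39=100111 popcount=4 -> skip
r=40=101000 popcount=2 -> skip
r=41=101001 popcount=3 -> skip
r=42=101010 popcount=3 -> skip
r=43=101011 popcount=4 -> skip
r=44=101100 popcount=3 -> skip
r=45=101101 popcount=4 -> skip
r=46=101110 popcount=4 -> skip
r=47=101111 popcount=5 -> skip
r=48=110000 popcount=2 -> skip
r=49=110001 popcount=3 -> skip
r=50=110010 popcount=3 -> skip
r=51=110011 popcount=4 -> skip
r=52=110100 popcount=3 -> skip
r=53=110101 popcount=4 -> skip
r=54=110110 popcount=4 -> skip
r=55=110111 popcount=5 -> skip
r=56=111000 popcount=3 -> skip
r=57=111001 popcount=4 -> skip
r=58=111010 popcount=4 -> skip
r=59=111011 popcount=5 -> skip
r=60=111100 popcount=4 -> skip
r=61=111101 popcount=5 -> skip
Kept rows: 32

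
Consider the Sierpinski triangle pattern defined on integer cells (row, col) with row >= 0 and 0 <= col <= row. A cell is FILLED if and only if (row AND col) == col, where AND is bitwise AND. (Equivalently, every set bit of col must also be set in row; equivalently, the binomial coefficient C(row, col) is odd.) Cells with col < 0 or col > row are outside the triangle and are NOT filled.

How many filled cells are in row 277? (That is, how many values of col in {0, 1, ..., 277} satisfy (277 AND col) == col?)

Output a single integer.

277 in binary = 100010101
popcount(277) = number of 1-bits in 100010101 = 4
A col c satisfies (277 AND c) == c iff every set bit of c is also set in 277; each of the 4 set bits of 277 can independently be on or off in c.
count = 2^4 = 16

Answer: 16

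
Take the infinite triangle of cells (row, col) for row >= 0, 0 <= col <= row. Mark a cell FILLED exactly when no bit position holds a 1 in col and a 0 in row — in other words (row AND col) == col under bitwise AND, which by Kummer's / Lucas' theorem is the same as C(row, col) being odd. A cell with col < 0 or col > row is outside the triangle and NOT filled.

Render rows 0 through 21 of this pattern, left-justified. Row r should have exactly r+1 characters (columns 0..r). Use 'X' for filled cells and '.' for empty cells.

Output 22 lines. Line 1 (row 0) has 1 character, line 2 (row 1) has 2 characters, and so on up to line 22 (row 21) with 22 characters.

r0=0: X
r1=1: XX
r2=10: X.X
r3=11: XXXX
r4=100: X...X
r5=101: XX..XX
r6=110: X.X.X.X
r7=111: XXXXXXXX
r8=1000: X.......X
r9=1001: XX......XX
r10=1010: X.X.....X.X
r11=1011: XXXX....XXXX
r12=1100: X...X...X...X
r13=1101: XX..XX..XX..XX
r14=1110: X.X.X.X.X.X.X.X
r15=1111: XXXXXXXXXXXXXXXX
r16=10000: X...............X
r17=10001: XX..............XX
r18=10010: X.X.............X.X
r19=10011: XXXX............XXXX
r20=10100: X...X...........X...X
r21=10101: XX..XX..........XX..XX

Answer: X
XX
X.X
XXXX
X...X
XX..XX
X.X.X.X
XXXXXXXX
X.......X
XX......XX
X.X.....X.X
XXXX....XXXX
X...X...X...X
XX..XX..XX..XX
X.X.X.X.X.X.X.X
XXXXXXXXXXXXXXXX
X...............X
XX..............XX
X.X.............X.X
XXXX............XXXX
X...X...........X...X
XX..XX..........XX..XX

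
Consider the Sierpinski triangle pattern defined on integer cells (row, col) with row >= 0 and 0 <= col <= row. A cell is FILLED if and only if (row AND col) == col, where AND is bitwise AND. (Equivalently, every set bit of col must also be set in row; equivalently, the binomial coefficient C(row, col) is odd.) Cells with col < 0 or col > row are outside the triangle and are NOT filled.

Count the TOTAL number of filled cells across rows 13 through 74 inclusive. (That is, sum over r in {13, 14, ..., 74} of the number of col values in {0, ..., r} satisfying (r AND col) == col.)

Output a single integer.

r13=1101 pc3: +8 =8
r14=1110 pc3: +8 =16
r15=1111 pc4: +16 =32
r16=10000 pc1: +2 =34
r17=10001 pc2: +4 =38
r18=10010 pc2: +4 =42
r19=10011 pc3: +8 =50
r20=10100 pc2: +4 =54
r21=10101 pc3: +8 =62
r22=10110 pc3: +8 =70
r23=10111 pc4: +16 =86
r24=11000 pc2: +4 =90
r25=11001 pc3: +8 =98
r26=11010 pc3: +8 =106
r27=11011 pc4: +16 =122
r28=11100 pc3: +8 =130
r29=11101 pc4: +16 =146
r30=11110 pc4: +16 =162
r31=11111 pc5: +32 =194
r32=100000 pc1: +2 =196
r33=100001 pc2: +4 =200
r34=100010 pc2: +4 =204
r35=100011 pc3: +8 =212
r36=100100 pc2: +4 =216
r37=100101 pc3: +8 =224
r38=100110 pc3: +8 =232
r39=100111 pc4: +16 =248
r40=101000 pc2: +4 =252
r41=101001 pc3: +8 =260
r42=101010 pc3: +8 =268
r43=101011 pc4: +16 =284
r44=101100 pc3: +8 =292
r45=101101 pc4: +16 =308
r46=101110 pc4: +16 =324
r47=101111 pc5: +32 =356
r48=110000 pc2: +4 =360
r49=110001 pc3: +8 =368
r50=110010 pc3: +8 =376
r51=110011 pc4: +16 =392
r52=110100 pc3: +8 =400
r53=110101 pc4: +16 =416
r54=110110 pc4: +16 =432
r55=110111 pc5: +32 =464
r56=111000 pc3: +8 =472
r57=111001 pc4: +16 =488
r58=111010 pc4: +16 =504
r59=111011 pc5: +32 =536
r60=111100 pc4: +16 =552
r61=111101 pc5: +32 =584
r62=111110 pc5: +32 =616
r63=111111 pc6: +64 =680
r64=1000000 pc1: +2 =682
r65=1000001 pc2: +4 =686
r66=1000010 pc2: +4 =690
r67=1000011 pc3: +8 =698
r68=1000100 pc2: +4 =702
r69=1000101 pc3: +8 =710
r70=1000110 pc3: +8 =718
r71=1000111 pc4: +16 =734
r72=1001000 pc2: +4 =738
r73=1001001 pc3: +8 =746
r74=1001010 pc3: +8 =754

Answer: 754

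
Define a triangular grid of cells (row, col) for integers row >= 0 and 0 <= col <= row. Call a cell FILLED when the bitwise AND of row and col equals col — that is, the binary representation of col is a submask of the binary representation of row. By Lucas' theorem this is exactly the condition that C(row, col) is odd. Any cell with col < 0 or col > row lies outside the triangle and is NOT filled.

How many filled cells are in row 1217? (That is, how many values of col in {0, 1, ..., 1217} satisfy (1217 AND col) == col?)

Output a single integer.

Answer: 16

Derivation:
1217 in binary = 10011000001
popcount(1217) = number of 1-bits in 10011000001 = 4
A col c satisfies (1217 AND c) == c iff every set bit of c is also set in 1217; each of the 4 set bits of 1217 can independently be on or off in c.
count = 2^4 = 16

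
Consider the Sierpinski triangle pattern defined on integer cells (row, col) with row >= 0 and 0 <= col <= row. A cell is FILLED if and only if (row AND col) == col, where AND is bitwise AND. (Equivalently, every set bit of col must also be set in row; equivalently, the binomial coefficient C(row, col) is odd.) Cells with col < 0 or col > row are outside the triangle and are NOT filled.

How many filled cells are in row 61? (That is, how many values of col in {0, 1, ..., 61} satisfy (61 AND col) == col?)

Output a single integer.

Answer: 32

Derivation:
61 in binary = 111101
popcount(61) = number of 1-bits in 111101 = 5
A col c satisfies (61 AND c) == c iff every set bit of c is also set in 61; each of the 5 set bits of 61 can independently be on or off in c.
count = 2^5 = 32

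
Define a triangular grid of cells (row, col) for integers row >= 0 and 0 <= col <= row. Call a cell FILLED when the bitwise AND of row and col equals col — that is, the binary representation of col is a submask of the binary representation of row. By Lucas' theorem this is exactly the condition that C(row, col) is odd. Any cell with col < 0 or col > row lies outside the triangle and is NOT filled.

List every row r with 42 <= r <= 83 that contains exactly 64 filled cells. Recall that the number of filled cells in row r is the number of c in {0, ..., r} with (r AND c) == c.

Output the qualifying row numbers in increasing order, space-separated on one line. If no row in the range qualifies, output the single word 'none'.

Answer: 63

Derivation:
Row r has 2^popcount(r) filled cells, so we need popcount(r) = log2(64) = 6.
Scan r = 42..83 and keep those with exactly 6 one-bits:
r=42=101010 popcount=3 -> skip
r=43=101011 popcount=4 -> skip
r=44=101100 popcount=3 -> skip
r=45=101101 popcount=4 -> skip
r=46=101110 popcount=4 -> skip
r=47=101111 popcount=5 -> skip
r=48=110000 popcount=2 -> skip
r=49=110001 popcount=3 -> skip
r=50=110010 popcount=3 -> skip
r=51=110011 popcount=4 -> skip
r=52=110100 popcount=3 -> skip
r=53=110101 popcount=4 -> skip
r=54=110110 popcount=4 -> skip
r=55=110111 popcount=5 -> skip
r=56=111000 popcount=3 -> skip
r=57=111001 popcount=4 -> skip
r=58=111010 popcount=4 -> skip
r=59=111011 popcount=5 -> skip
r=60=111100 popcount=4 -> skip
r=61=111101 popcount=5 -> skip
r=62=111110 popcount=5 -> skip
r=63=111111 popcount=6 -> KEEP
r=64=1000000 popcount=1 -> skip
r=65=1000001 popcount=2 -> skip
r=66=1000010 popcount=2 -> skip
r=67=1000011 popcount=3 -> skip
r=68=1000100 popcount=2 -> skip
r=69=1000101 popcount=3 -> skip
r=70=1000110 popcount=3 -> skip
r=71=1000111 popcount=4 -> skip
r=72=1001000 popcount=2 -> skip
r=73=1001001 popcount=3 -> skip
r=74=1001010 popcount=3 -> skip
r=75=1001011 popcount=4 -> skip
r=76=1001100 popcount=3 -> skip
r=77=1001101 popcount=4 -> skip
r=78=1001110 popcount=4 -> skip
r=79=1001111 popcount=5 -> skip
r=80=1010000 popcount=2 -> skip
r=81=1010001 popcount=3 -> skip
r=82=1010010 popcount=3 -> skip
r=83=1010011 popcount=4 -> skip
Kept rows: 63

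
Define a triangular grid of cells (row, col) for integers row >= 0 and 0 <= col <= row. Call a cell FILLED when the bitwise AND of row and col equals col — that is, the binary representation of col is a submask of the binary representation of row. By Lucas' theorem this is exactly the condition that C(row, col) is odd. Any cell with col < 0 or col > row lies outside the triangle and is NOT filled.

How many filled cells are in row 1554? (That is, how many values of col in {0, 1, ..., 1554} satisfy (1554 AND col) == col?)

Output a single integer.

1554 in binary = 11000010010
popcount(1554) = number of 1-bits in 11000010010 = 4
A col c satisfies (1554 AND c) == c iff every set bit of c is also set in 1554; each of the 4 set bits of 1554 can independently be on or off in c.
count = 2^4 = 16

Answer: 16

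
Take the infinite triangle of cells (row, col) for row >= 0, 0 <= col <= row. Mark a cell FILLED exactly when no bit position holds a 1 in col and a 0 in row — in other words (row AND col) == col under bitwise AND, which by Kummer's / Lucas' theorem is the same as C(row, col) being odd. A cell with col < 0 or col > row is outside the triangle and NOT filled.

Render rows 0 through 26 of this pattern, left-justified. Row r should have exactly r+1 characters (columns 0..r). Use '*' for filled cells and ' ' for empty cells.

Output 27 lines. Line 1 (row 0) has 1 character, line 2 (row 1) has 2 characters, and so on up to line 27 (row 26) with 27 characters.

r0=0: *
r1=1: **
r2=10: * *
r3=11: ****
r4=100: *   *
r5=101: **  **
r6=110: * * * *
r7=111: ********
r8=1000: *       *
r9=1001: **      **
r10=1010: * *     * *
r11=1011: ****    ****
r12=1100: *   *   *   *
r13=1101: **  **  **  **
r14=1110: * * * * * * * *
r15=1111: ****************
r16=10000: *               *
r17=10001: **              **
r18=10010: * *             * *
r19=10011: ****            ****
r20=10100: *   *           *   *
r21=10101: **  **          **  **
r22=10110: * * * *         * * * *
r23=10111: ********        ********
r24=11000: *       *       *       *
r25=11001: **      **      **      **
r26=11010: * *     * *     * *     * *

Answer: *
**
* *
****
*   *
**  **
* * * *
********
*       *
**      **
* *     * *
****    ****
*   *   *   *
**  **  **  **
* * * * * * * *
****************
*               *
**              **
* *             * *
****            ****
*   *           *   *
**  **          **  **
* * * *         * * * *
********        ********
*       *       *       *
**      **      **      **
* *     * *     * *     * *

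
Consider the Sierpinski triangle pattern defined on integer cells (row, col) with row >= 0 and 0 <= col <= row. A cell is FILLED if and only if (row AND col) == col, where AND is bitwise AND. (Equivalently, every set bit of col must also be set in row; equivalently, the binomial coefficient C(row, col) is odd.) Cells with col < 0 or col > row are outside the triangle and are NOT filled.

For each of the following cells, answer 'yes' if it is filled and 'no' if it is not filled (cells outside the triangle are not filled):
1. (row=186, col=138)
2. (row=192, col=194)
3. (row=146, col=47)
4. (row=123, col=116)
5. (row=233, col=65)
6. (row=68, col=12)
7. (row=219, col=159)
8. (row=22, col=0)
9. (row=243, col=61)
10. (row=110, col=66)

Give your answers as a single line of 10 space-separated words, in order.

(186,138): row=0b10111010, col=0b10001010, row AND col = 0b10001010 = 138; 138 == 138 -> filled
(192,194): col outside [0, 192] -> not filled
(146,47): row=0b10010010, col=0b101111, row AND col = 0b10 = 2; 2 != 47 -> empty
(123,116): row=0b1111011, col=0b1110100, row AND col = 0b1110000 = 112; 112 != 116 -> empty
(233,65): row=0b11101001, col=0b1000001, row AND col = 0b1000001 = 65; 65 == 65 -> filled
(68,12): row=0b1000100, col=0b1100, row AND col = 0b100 = 4; 4 != 12 -> empty
(219,159): row=0b11011011, col=0b10011111, row AND col = 0b10011011 = 155; 155 != 159 -> empty
(22,0): row=0b10110, col=0b0, row AND col = 0b0 = 0; 0 == 0 -> filled
(243,61): row=0b11110011, col=0b111101, row AND col = 0b110001 = 49; 49 != 61 -> empty
(110,66): row=0b1101110, col=0b1000010, row AND col = 0b1000010 = 66; 66 == 66 -> filled

Answer: yes no no no yes no no yes no yes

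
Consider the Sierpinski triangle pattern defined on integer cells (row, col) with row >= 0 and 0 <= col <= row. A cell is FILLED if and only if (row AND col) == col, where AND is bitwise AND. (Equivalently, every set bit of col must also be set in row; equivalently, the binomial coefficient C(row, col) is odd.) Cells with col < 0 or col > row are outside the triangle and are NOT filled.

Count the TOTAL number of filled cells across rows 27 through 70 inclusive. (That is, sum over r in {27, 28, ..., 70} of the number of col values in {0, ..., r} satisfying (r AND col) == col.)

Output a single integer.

Answer: 612

Derivation:
r27=11011 pc4: +16 =16
r28=11100 pc3: +8 =24
r29=11101 pc4: +16 =40
r30=11110 pc4: +16 =56
r31=11111 pc5: +32 =88
r32=100000 pc1: +2 =90
r33=100001 pc2: +4 =94
r34=100010 pc2: +4 =98
r35=100011 pc3: +8 =106
r36=100100 pc2: +4 =110
r37=100101 pc3: +8 =118
r38=100110 pc3: +8 =126
r39=100111 pc4: +16 =142
r40=101000 pc2: +4 =146
r41=101001 pc3: +8 =154
r42=101010 pc3: +8 =162
r43=101011 pc4: +16 =178
r44=101100 pc3: +8 =186
r45=101101 pc4: +16 =202
r46=101110 pc4: +16 =218
r47=101111 pc5: +32 =250
r48=110000 pc2: +4 =254
r49=110001 pc3: +8 =262
r50=110010 pc3: +8 =270
r51=110011 pc4: +16 =286
r52=110100 pc3: +8 =294
r53=110101 pc4: +16 =310
r54=110110 pc4: +16 =326
r55=110111 pc5: +32 =358
r56=111000 pc3: +8 =366
r57=111001 pc4: +16 =382
r58=111010 pc4: +16 =398
r59=111011 pc5: +32 =430
r60=111100 pc4: +16 =446
r61=111101 pc5: +32 =478
r62=111110 pc5: +32 =510
r63=111111 pc6: +64 =574
r64=1000000 pc1: +2 =576
r65=1000001 pc2: +4 =580
r66=1000010 pc2: +4 =584
r67=1000011 pc3: +8 =592
r68=1000100 pc2: +4 =596
r69=1000101 pc3: +8 =604
r70=1000110 pc3: +8 =612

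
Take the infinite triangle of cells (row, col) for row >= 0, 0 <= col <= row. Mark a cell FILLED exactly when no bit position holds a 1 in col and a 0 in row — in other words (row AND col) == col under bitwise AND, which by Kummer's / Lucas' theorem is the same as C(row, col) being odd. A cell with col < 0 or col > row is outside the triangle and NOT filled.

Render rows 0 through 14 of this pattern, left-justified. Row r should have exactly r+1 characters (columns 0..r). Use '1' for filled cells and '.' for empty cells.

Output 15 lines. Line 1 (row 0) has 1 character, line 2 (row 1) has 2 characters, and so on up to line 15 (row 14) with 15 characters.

Answer: 1
11
1.1
1111
1...1
11..11
1.1.1.1
11111111
1.......1
11......11
1.1.....1.1
1111....1111
1...1...1...1
11..11..11..11
1.1.1.1.1.1.1.1

Derivation:
r0=0: 1
r1=1: 11
r2=10: 1.1
r3=11: 1111
r4=100: 1...1
r5=101: 11..11
r6=110: 1.1.1.1
r7=111: 11111111
r8=1000: 1.......1
r9=1001: 11......11
r10=1010: 1.1.....1.1
r11=1011: 1111....1111
r12=1100: 1...1...1...1
r13=1101: 11..11..11..11
r14=1110: 1.1.1.1.1.1.1.1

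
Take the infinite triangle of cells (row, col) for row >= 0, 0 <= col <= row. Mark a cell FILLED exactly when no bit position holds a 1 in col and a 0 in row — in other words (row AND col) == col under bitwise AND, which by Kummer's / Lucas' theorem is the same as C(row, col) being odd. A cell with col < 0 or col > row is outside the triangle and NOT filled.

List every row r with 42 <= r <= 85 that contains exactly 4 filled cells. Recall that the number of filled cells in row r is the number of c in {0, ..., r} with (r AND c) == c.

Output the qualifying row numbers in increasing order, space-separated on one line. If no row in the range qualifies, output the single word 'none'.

Answer: 48 65 66 68 72 80

Derivation:
Row r has 2^popcount(r) filled cells, so we need popcount(r) = log2(4) = 2.
Scan r = 42..85 and keep those with exactly 2 one-bits:
r=42=101010 popcount=3 -> skip
r=43=101011 popcount=4 -> skip
r=44=101100 popcount=3 -> skip
r=45=101101 popcount=4 -> skip
r=46=101110 popcount=4 -> skip
r=47=101111 popcount=5 -> skip
r=48=110000 popcount=2 -> KEEP
r=49=110001 popcount=3 -> skip
r=50=110010 popcount=3 -> skip
r=51=110011 popcount=4 -> skip
r=52=110100 popcount=3 -> skip
r=53=110101 popcount=4 -> skip
r=54=110110 popcount=4 -> skip
r=55=110111 popcount=5 -> skip
r=56=111000 popcount=3 -> skip
r=57=111001 popcount=4 -> skip
r=58=111010 popcount=4 -> skip
r=59=111011 popcount=5 -> skip
r=60=111100 popcount=4 -> skip
r=61=111101 popcount=5 -> skip
r=62=111110 popcount=5 -> skip
r=63=111111 popcount=6 -> skip
r=64=1000000 popcount=1 -> skip
r=65=1000001 popcount=2 -> KEEP
r=66=1000010 popcount=2 -> KEEP
r=67=1000011 popcount=3 -> skip
r=68=1000100 popcount=2 -> KEEP
r=69=1000101 popcount=3 -> skip
r=70=1000110 popcount=3 -> skip
r=71=1000111 popcount=4 -> skip
r=72=1001000 popcount=2 -> KEEP
r=73=1001001 popcount=3 -> skip
r=74=1001010 popcount=3 -> skip
r=75=1001011 popcount=4 -> skip
r=76=1001100 popcount=3 -> skip
r=77=1001101 popcount=4 -> skip
r=78=1001110 popcount=4 -> skip
r=79=1001111 popcount=5 -> skip
r=80=1010000 popcount=2 -> KEEP
r=81=1010001 popcount=3 -> skip
r=82=1010010 popcount=3 -> skip
r=83=1010011 popcount=4 -> skip
r=84=1010100 popcount=3 -> skip
r=85=1010101 popcount=4 -> skip
Kept rows: 48 65 66 68 72 80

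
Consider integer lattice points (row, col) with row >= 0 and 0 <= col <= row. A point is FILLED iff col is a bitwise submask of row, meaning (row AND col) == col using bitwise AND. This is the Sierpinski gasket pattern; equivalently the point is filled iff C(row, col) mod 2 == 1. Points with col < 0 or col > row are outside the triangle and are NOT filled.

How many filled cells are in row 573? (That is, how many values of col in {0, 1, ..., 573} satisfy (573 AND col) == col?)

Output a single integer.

573 in binary = 1000111101
popcount(573) = number of 1-bits in 1000111101 = 6
A col c satisfies (573 AND c) == c iff every set bit of c is also set in 573; each of the 6 set bits of 573 can independently be on or off in c.
count = 2^6 = 64

Answer: 64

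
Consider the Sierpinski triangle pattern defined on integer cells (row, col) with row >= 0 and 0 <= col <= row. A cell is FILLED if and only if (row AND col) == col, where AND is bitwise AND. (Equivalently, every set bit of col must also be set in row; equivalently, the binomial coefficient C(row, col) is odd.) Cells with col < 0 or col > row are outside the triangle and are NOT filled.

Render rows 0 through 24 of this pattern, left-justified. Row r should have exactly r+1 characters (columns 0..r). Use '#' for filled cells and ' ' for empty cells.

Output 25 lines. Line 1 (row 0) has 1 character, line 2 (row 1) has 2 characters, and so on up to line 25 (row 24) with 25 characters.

Answer: #
##
# #
####
#   #
##  ##
# # # #
########
#       #
##      ##
# #     # #
####    ####
#   #   #   #
##  ##  ##  ##
# # # # # # # #
################
#               #
##              ##
# #             # #
####            ####
#   #           #   #
##  ##          ##  ##
# # # #         # # # #
########        ########
#       #       #       #

Derivation:
r0=0: #
r1=1: ##
r2=10: # #
r3=11: ####
r4=100: #   #
r5=101: ##  ##
r6=110: # # # #
r7=111: ########
r8=1000: #       #
r9=1001: ##      ##
r10=1010: # #     # #
r11=1011: ####    ####
r12=1100: #   #   #   #
r13=1101: ##  ##  ##  ##
r14=1110: # # # # # # # #
r15=1111: ################
r16=10000: #               #
r17=10001: ##              ##
r18=10010: # #             # #
r19=10011: ####            ####
r20=10100: #   #           #   #
r21=10101: ##  ##          ##  ##
r22=10110: # # # #         # # # #
r23=10111: ########        ########
r24=11000: #       #       #       #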